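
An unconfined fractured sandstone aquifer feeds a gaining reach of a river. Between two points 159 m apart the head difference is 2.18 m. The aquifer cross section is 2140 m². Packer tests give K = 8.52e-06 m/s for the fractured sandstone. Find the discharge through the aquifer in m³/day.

Convert K: 8.52e-06 m/s × 86400 = 0.7361 m/day.
Hydraulic gradient i = Δh / L = 2.18 / 159 = 0.01371.
Darcy's law: Q = K · A · i = 0.7361 × 2140 × 0.01371 = 21.60 m³/day.

21.6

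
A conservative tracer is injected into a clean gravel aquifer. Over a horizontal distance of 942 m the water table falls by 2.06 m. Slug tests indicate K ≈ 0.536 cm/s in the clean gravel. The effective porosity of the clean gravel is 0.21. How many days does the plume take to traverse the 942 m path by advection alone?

195

Convert K: 0.536 cm/s × 864 = 463.1 m/day.
Hydraulic gradient i = Δh / L = 2.06 / 942 = 0.002187.
Darcy flux q = K · i = 463.1 × 0.002187 = 1.013 m/day.
Seepage velocity v = q / n_e = 1.013 / 0.21 = 4.823 m/day.
Travel time t = L / v = 942 / 4.823 = 195.3 days.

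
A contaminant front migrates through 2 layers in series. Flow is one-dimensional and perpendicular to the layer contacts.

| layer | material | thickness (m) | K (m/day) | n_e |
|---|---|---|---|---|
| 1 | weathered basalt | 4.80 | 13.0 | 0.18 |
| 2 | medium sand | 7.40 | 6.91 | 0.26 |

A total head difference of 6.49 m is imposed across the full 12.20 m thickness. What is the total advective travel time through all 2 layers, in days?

With flow normal to the layers, continuity requires the same specific discharge q through every layer.
Σ(b_i/K_i) = 4.80/13.0 + 7.40/6.91 = 1.440 d.
q = Δh / Σ(b_i/K_i) = 6.49 / 1.440 = 4.506 m/day.
In each layer the seepage velocity is v_i = q/n_i, so the layer transit time is t_i = b_i·n_i / q:
  layer 1 (weathered basalt): t_1 = 4.80 × 0.18 / 4.506 = 0.1917 d
  layer 2 (medium sand): t_2 = 7.40 × 0.26 / 4.506 = 0.4269 d
Total t = Σ t_i = 0.6187 days.

0.619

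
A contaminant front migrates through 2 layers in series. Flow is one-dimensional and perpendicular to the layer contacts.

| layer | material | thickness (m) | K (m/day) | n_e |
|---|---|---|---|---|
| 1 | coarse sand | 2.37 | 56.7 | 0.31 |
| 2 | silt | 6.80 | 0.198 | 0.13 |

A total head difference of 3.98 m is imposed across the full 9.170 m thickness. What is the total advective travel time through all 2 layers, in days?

With flow normal to the layers, continuity requires the same specific discharge q through every layer.
Σ(b_i/K_i) = 2.37/56.7 + 6.80/0.198 = 34.39 d.
q = Δh / Σ(b_i/K_i) = 3.98 / 34.39 = 0.1157 m/day.
In each layer the seepage velocity is v_i = q/n_i, so the layer transit time is t_i = b_i·n_i / q:
  layer 1 (coarse sand): t_1 = 2.37 × 0.31 / 0.1157 = 6.347 d
  layer 2 (silt): t_2 = 6.80 × 0.13 / 0.1157 = 7.637 d
Total t = Σ t_i = 13.98 days.

14.0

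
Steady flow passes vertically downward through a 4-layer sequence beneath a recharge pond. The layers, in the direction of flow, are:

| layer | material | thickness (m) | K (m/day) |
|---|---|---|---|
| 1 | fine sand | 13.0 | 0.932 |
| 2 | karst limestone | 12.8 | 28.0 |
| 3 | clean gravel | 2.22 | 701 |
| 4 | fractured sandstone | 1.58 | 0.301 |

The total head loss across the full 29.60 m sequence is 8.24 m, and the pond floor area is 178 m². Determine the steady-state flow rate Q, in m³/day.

74.6

Flow is perpendicular to layering, so the layers act in series and the equivalent K is the thickness-weighted harmonic mean.
Total thickness L = 13.0 + 12.8 + 2.22 + 1.58 = 29.60 m.
Σ(b_i/K_i) = 13.0/0.932 + 12.8/28.0 + 2.22/701 + 1.58/0.301 = 19.66 d.
K_eq = L / Σ(b_i/K_i) = 29.60 / 19.66 = 1.506 m/day.
Q = K_eq · A · (Δh/L) = 1.506 × 178 × (8.24/29.60) = 74.61 m³/day.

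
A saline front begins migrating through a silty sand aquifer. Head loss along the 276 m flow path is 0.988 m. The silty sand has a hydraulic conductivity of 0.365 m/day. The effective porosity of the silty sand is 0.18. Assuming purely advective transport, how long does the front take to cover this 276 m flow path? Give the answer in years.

104

Hydraulic gradient i = Δh / L = 0.988 / 276 = 0.003580.
Darcy flux q = K · i = 0.3650 × 0.003580 = 0.001307 m/day.
Seepage velocity v = q / n_e = 0.001307 / 0.18 = 0.007259 m/day.
Travel time t = L / v = 276 / 0.007259 = 38023 days = 104.1 years.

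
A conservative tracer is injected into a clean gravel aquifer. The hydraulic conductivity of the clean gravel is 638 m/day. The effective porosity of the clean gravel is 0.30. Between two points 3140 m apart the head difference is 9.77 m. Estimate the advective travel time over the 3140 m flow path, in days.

Hydraulic gradient i = Δh / L = 9.77 / 3140 = 0.003111.
Darcy flux q = K · i = 638.0 × 0.003111 = 1.985 m/day.
Seepage velocity v = q / n_e = 1.985 / 0.30 = 6.617 m/day.
Travel time t = L / v = 3140 / 6.617 = 474.5 days.

475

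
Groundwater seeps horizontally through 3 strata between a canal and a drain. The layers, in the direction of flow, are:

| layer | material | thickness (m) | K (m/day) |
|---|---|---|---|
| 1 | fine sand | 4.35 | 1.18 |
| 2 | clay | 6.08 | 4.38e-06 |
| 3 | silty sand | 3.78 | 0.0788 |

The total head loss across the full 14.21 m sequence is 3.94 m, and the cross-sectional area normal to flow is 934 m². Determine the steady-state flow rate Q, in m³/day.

0.00265

Flow is perpendicular to layering, so the layers act in series and the equivalent K is the thickness-weighted harmonic mean.
Total thickness L = 4.35 + 6.08 + 3.78 = 14.21 m.
Σ(b_i/K_i) = 4.35/1.18 + 6.08/4.38e-06 + 3.78/0.0788 = 1.388e+06 d.
K_eq = L / Σ(b_i/K_i) = 14.21 / 1.388e+06 = 1.024e-05 m/day.
Q = K_eq · A · (Δh/L) = 1.024e-05 × 934 × (3.94/14.21) = 0.002651 m³/day.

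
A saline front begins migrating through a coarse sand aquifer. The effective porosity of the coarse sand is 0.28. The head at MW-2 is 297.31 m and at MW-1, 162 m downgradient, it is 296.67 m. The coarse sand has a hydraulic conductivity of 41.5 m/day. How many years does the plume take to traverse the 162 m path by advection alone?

Hydraulic gradient i = (297.31 − 296.67) / 162 = 0.64 / 162 = 0.003951.
Darcy flux q = K · i = 41.50 × 0.003951 = 0.1640 m/day.
Seepage velocity v = q / n_e = 0.1640 / 0.28 = 0.5855 m/day.
Travel time t = L / v = 162 / 0.5855 = 276.7 days = 0.7575 years.

0.757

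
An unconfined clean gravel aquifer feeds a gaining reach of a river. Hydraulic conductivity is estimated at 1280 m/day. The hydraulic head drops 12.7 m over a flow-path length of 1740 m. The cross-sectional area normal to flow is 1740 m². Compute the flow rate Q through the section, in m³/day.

16300

Hydraulic gradient i = Δh / L = 12.7 / 1740 = 0.007299.
Darcy's law: Q = K · A · i = 1280 × 1740 × 0.007299 = 16256 m³/day.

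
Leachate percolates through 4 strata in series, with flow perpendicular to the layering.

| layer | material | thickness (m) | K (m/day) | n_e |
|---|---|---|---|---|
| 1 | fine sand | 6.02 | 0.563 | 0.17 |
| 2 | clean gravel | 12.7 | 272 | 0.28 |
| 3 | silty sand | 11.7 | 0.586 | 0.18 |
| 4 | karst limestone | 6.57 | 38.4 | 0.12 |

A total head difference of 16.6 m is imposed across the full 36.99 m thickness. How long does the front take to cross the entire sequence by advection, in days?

With flow normal to the layers, continuity requires the same specific discharge q through every layer.
Σ(b_i/K_i) = 6.02/0.563 + 12.7/272 + 11.7/0.586 + 6.57/38.4 = 30.88 d.
q = Δh / Σ(b_i/K_i) = 16.6 / 30.88 = 0.5376 m/day.
In each layer the seepage velocity is v_i = q/n_i, so the layer transit time is t_i = b_i·n_i / q:
  layer 1 (fine sand): t_1 = 6.02 × 0.17 / 0.5376 = 1.904 d
  layer 2 (clean gravel): t_2 = 12.7 × 0.28 / 0.5376 = 6.614 d
  layer 3 (silty sand): t_3 = 11.7 × 0.18 / 0.5376 = 3.917 d
  layer 4 (karst limestone): t_4 = 6.57 × 0.12 / 0.5376 = 1.466 d
Total t = Σ t_i = 13.90 days.

13.9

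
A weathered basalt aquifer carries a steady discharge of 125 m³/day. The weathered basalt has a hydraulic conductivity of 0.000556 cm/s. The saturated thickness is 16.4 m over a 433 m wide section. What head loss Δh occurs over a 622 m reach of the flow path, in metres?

Convert K: 0.000556 cm/s × 864 = 0.4804 m/day.
Cross-sectional area A = 433 × 16.4 = 7101 m².
From Q = K·A·i, i = Q / (K·A) = 125 / (0.4804 × 7101) = 0.03664.
Head loss Δh = i · L = 0.03664 × 622 = 22.79 m.

22.8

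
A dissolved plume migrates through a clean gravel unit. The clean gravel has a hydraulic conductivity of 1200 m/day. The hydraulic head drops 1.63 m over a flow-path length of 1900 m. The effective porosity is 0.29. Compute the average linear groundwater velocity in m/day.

3.55

Hydraulic gradient i = Δh / L = 1.63 / 1900 = 0.0008579.
Darcy flux q = K · i = 1200 × 0.0008579 = 1.029 m/day.
Seepage velocity v = q / n_e = 1.029 / 0.29 = 3.550 m/day.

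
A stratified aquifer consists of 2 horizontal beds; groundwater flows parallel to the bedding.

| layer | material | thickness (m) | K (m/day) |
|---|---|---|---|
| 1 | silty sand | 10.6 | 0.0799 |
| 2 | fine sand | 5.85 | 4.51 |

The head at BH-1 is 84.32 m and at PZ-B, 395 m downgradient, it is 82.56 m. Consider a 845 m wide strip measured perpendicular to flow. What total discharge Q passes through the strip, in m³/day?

103

Flow is parallel to layering, so each bed carries its own Darcy discharge and the transmissivities add.
Σ(K_i·b_i) = 0.0799×10.6 + 4.51×5.85 = 27.23 m²/day.
Hydraulic gradient i = (84.32 − 82.56) / 395 = 1.76 / 395 = 0.004456.
Q = Σ(K_i·b_i) · W · i = 27.23 × 845 × 0.004456 = 102.5 m³/day.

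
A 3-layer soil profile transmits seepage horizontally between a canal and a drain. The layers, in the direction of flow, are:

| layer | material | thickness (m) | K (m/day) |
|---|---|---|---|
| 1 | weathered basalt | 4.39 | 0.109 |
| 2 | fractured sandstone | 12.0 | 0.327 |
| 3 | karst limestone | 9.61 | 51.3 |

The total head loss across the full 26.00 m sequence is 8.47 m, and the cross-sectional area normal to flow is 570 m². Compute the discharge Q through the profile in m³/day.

Flow is perpendicular to layering, so the layers act in series and the equivalent K is the thickness-weighted harmonic mean.
Total thickness L = 4.39 + 12.0 + 9.61 = 26.00 m.
Σ(b_i/K_i) = 4.39/0.109 + 12.0/0.327 + 9.61/51.3 = 77.16 d.
K_eq = L / Σ(b_i/K_i) = 26.00 / 77.16 = 0.3370 m/day.
Q = K_eq · A · (Δh/L) = 0.3370 × 570 × (8.47/26.00) = 62.57 m³/day.

62.6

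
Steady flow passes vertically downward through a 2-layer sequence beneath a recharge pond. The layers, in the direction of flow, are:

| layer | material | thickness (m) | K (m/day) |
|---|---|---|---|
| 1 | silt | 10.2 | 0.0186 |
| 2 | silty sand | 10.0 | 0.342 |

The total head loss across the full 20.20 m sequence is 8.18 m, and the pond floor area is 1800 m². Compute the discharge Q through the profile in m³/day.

25.5

Flow is perpendicular to layering, so the layers act in series and the equivalent K is the thickness-weighted harmonic mean.
Total thickness L = 10.2 + 10.0 = 20.20 m.
Σ(b_i/K_i) = 10.2/0.0186 + 10.0/0.342 = 577.6 d.
K_eq = L / Σ(b_i/K_i) = 20.20 / 577.6 = 0.03497 m/day.
Q = K_eq · A · (Δh/L) = 0.03497 × 1800 × (8.18/20.20) = 25.49 m³/day.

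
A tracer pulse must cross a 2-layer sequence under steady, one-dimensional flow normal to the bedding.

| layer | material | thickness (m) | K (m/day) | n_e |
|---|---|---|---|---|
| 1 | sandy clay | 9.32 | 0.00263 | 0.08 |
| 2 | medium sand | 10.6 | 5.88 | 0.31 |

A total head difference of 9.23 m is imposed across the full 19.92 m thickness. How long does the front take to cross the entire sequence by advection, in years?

4.24

With flow normal to the layers, continuity requires the same specific discharge q through every layer.
Σ(b_i/K_i) = 9.32/0.00263 + 10.6/5.88 = 3546 d.
q = Δh / Σ(b_i/K_i) = 9.23 / 3546 = 0.002603 m/day.
In each layer the seepage velocity is v_i = q/n_i, so the layer transit time is t_i = b_i·n_i / q:
  layer 1 (sandy clay): t_1 = 9.32 × 0.08 / 0.002603 = 286.4 d
  layer 2 (medium sand): t_2 = 10.6 × 0.31 / 0.002603 = 1262 d
Total t = Σ t_i = 1549 days = 4.240 years.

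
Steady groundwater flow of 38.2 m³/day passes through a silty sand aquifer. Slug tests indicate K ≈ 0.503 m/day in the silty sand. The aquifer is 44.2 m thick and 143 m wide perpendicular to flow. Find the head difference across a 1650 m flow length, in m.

Cross-sectional area A = 143 × 44.2 = 6321 m².
From Q = K·A·i, i = Q / (K·A) = 38.2 / (0.5030 × 6321) = 0.01202.
Head loss Δh = i · L = 0.01202 × 1650 = 19.83 m.

19.8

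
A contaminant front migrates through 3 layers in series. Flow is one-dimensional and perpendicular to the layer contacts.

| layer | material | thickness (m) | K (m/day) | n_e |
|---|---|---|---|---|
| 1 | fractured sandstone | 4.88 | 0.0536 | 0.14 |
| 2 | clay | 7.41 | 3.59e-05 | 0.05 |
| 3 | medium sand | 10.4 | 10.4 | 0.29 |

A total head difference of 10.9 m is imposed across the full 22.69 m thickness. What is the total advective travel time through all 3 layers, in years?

With flow normal to the layers, continuity requires the same specific discharge q through every layer.
Σ(b_i/K_i) = 4.88/0.0536 + 7.41/3.59e-05 + 10.4/10.4 = 2.065e+05 d.
q = Δh / Σ(b_i/K_i) = 10.9 / 2.065e+05 = 5.278e-05 m/day.
In each layer the seepage velocity is v_i = q/n_i, so the layer transit time is t_i = b_i·n_i / q:
  layer 1 (fractured sandstone): t_1 = 4.88 × 0.14 / 5.278e-05 = 12943 d
  layer 2 (clay): t_2 = 7.41 × 0.05 / 5.278e-05 = 7019 d
  layer 3 (medium sand): t_3 = 10.4 × 0.29 / 5.278e-05 = 57138 d
Total t = Σ t_i = 77100 days = 211.1 years.

211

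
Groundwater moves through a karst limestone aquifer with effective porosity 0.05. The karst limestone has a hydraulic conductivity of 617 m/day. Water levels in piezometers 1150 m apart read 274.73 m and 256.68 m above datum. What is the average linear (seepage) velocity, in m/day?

Hydraulic gradient i = (274.73 − 256.68) / 1150 = 18.05 / 1150 = 0.01570.
Darcy flux q = K · i = 617.0 × 0.01570 = 9.684 m/day.
Seepage velocity v = q / n_e = 9.684 / 0.05 = 193.7 m/day.

194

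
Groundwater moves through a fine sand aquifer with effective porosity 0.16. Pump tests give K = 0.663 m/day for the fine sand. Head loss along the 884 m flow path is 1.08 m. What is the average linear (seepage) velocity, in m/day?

0.00506

Hydraulic gradient i = Δh / L = 1.08 / 884 = 0.001222.
Darcy flux q = K · i = 0.6630 × 0.001222 = 0.0008100 m/day.
Seepage velocity v = q / n_e = 0.0008100 / 0.16 = 0.005063 m/day.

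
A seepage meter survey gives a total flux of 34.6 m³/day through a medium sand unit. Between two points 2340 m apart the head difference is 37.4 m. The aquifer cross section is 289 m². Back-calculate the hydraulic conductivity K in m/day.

Hydraulic gradient i = Δh / L = 37.4 / 2340 = 0.01598.
From Q = K·A·i, K = Q / (A·i) = 34.6 / (289.0 × 0.01598) = 7.491 m/day.

7.49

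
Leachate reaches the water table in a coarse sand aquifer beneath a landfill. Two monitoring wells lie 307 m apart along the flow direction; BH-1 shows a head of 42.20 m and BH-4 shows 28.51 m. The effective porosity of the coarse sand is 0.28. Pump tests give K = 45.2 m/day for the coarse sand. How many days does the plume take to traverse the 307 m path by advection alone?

42.6

Hydraulic gradient i = (42.20 − 28.51) / 307 = 13.69 / 307 = 0.04459.
Darcy flux q = K · i = 45.20 × 0.04459 = 2.016 m/day.
Seepage velocity v = q / n_e = 2.016 / 0.28 = 7.199 m/day.
Travel time t = L / v = 307 / 7.199 = 42.65 days.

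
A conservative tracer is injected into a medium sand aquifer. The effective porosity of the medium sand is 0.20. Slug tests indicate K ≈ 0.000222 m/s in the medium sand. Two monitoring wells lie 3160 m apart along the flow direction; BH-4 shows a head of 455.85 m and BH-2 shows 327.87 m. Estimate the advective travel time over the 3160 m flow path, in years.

2.23

Convert K: 0.000222 m/s × 86400 = 19.18 m/day.
Hydraulic gradient i = (455.85 − 327.87) / 3160 = 127.98 / 3160 = 0.04050.
Darcy flux q = K · i = 19.18 × 0.04050 = 0.7768 m/day.
Seepage velocity v = q / n_e = 0.7768 / 0.20 = 3.884 m/day.
Travel time t = L / v = 3160 / 3.884 = 813.6 days = 2.227 years.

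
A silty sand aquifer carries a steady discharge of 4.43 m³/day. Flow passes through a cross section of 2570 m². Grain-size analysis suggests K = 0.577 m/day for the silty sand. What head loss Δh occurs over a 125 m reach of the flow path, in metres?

From Q = K·A·i, i = Q / (K·A) = 4.43 / (0.5770 × 2570) = 0.002987.
Head loss Δh = i · L = 0.002987 × 125 = 0.3734 m.

0.373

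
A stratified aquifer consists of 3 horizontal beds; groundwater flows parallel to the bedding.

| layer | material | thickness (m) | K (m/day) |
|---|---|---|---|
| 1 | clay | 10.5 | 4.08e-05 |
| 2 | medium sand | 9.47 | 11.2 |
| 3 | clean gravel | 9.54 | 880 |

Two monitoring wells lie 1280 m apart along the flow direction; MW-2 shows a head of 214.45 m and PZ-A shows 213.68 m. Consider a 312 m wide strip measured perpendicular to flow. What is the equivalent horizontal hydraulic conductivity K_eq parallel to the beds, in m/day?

288

Flow is parallel to layering, so each bed carries its own Darcy discharge and the transmissivities add.
Σ(K_i·b_i) = 4.08e-05×10.5 + 11.2×9.47 + 880×9.54 = 8501 m²/day.
Total thickness b = 29.51 m, so K_eq = Σ(K_i·b_i)/b = 288.1 m/day.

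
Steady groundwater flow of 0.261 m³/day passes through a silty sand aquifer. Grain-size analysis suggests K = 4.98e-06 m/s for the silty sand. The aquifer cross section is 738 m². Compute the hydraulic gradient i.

Convert K: 4.98e-06 m/s × 86400 = 0.4303 m/day.
From Q = K·A·i, i = Q / (K·A) = 0.261 / (0.4303 × 738.0) = 0.0008219.

0.000822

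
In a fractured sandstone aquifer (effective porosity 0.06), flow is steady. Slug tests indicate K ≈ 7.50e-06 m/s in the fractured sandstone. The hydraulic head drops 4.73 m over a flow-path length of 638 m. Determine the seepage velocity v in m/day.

Convert K: 7.50e-06 m/s × 86400 = 0.6480 m/day.
Hydraulic gradient i = Δh / L = 4.73 / 638 = 0.007414.
Darcy flux q = K · i = 0.6480 × 0.007414 = 0.004804 m/day.
Seepage velocity v = q / n_e = 0.004804 / 0.06 = 0.08007 m/day.

0.0801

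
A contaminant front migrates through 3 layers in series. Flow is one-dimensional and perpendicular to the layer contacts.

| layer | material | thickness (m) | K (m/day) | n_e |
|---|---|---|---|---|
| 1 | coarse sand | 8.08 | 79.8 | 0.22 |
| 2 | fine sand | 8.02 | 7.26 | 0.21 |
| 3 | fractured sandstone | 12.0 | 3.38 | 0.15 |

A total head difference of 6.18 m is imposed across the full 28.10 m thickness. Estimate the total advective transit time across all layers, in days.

With flow normal to the layers, continuity requires the same specific discharge q through every layer.
Σ(b_i/K_i) = 8.08/79.8 + 8.02/7.26 + 12.0/3.38 = 4.756 d.
q = Δh / Σ(b_i/K_i) = 6.18 / 4.756 = 1.299 m/day.
In each layer the seepage velocity is v_i = q/n_i, so the layer transit time is t_i = b_i·n_i / q:
  layer 1 (coarse sand): t_1 = 8.08 × 0.22 / 1.299 = 1.368 d
  layer 2 (fine sand): t_2 = 8.02 × 0.21 / 1.299 = 1.296 d
  layer 3 (fractured sandstone): t_3 = 12.0 × 0.15 / 1.299 = 1.385 d
Total t = Σ t_i = 4.050 days.

4.05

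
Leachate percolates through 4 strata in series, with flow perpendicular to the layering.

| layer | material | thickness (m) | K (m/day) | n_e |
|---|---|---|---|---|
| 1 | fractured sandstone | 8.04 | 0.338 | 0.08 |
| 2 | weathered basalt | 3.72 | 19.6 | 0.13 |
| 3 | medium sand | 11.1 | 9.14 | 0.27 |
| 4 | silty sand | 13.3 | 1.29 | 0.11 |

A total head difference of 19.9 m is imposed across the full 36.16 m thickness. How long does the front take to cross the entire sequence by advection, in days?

With flow normal to the layers, continuity requires the same specific discharge q through every layer.
Σ(b_i/K_i) = 8.04/0.338 + 3.72/19.6 + 11.1/9.14 + 13.3/1.29 = 35.50 d.
q = Δh / Σ(b_i/K_i) = 19.9 / 35.50 = 0.5605 m/day.
In each layer the seepage velocity is v_i = q/n_i, so the layer transit time is t_i = b_i·n_i / q:
  layer 1 (fractured sandstone): t_1 = 8.04 × 0.08 / 0.5605 = 1.147 d
  layer 2 (weathered basalt): t_2 = 3.72 × 0.13 / 0.5605 = 0.8627 d
  layer 3 (medium sand): t_3 = 11.1 × 0.27 / 0.5605 = 5.347 d
  layer 4 (silty sand): t_4 = 13.3 × 0.11 / 0.5605 = 2.610 d
Total t = Σ t_i = 9.967 days.

9.97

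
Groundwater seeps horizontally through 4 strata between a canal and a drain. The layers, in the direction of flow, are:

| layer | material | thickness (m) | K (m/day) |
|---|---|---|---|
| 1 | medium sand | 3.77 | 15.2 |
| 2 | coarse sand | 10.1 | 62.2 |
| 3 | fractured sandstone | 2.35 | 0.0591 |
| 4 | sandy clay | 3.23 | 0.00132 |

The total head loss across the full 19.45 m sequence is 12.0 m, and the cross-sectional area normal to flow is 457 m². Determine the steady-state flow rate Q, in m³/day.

Flow is perpendicular to layering, so the layers act in series and the equivalent K is the thickness-weighted harmonic mean.
Total thickness L = 3.77 + 10.1 + 2.35 + 3.23 = 19.45 m.
Σ(b_i/K_i) = 3.77/15.2 + 10.1/62.2 + 2.35/0.0591 + 3.23/0.00132 = 2487 d.
K_eq = L / Σ(b_i/K_i) = 19.45 / 2487 = 0.007820 m/day.
Q = K_eq · A · (Δh/L) = 0.007820 × 457 × (12.0/19.45) = 2.205 m³/day.

2.20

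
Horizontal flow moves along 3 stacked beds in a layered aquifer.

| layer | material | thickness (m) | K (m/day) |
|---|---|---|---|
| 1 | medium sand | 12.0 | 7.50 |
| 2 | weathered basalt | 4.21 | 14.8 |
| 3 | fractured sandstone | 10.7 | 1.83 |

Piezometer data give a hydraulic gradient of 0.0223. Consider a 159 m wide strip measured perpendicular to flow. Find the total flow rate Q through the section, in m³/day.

Flow is parallel to layering, so each bed carries its own Darcy discharge and the transmissivities add.
Σ(K_i·b_i) = 7.50×12.0 + 14.8×4.21 + 1.83×10.7 = 171.9 m²/day.
Hydraulic gradient i = 0.0223.
Q = Σ(K_i·b_i) · W · i = 171.9 × 159 × 0.02230 = 609.5 m³/day.

609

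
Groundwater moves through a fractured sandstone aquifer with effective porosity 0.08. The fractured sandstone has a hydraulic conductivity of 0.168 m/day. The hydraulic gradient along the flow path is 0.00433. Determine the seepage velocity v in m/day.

Hydraulic gradient i = 0.00433.
Darcy flux q = K · i = 0.1680 × 0.004330 = 0.0007274 m/day.
Seepage velocity v = q / n_e = 0.0007274 / 0.08 = 0.009093 m/day.

0.00909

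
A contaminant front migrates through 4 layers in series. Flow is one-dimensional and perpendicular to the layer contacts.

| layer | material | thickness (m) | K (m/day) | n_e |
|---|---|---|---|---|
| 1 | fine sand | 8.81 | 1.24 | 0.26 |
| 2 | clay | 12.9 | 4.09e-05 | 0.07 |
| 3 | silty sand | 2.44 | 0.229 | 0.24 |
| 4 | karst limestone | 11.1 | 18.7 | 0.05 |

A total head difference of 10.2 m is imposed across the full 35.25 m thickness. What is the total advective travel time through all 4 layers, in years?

367

With flow normal to the layers, continuity requires the same specific discharge q through every layer.
Σ(b_i/K_i) = 8.81/1.24 + 12.9/4.09e-05 + 2.44/0.229 + 11.1/18.7 = 3.154e+05 d.
q = Δh / Σ(b_i/K_i) = 10.2 / 3.154e+05 = 3.234e-05 m/day.
In each layer the seepage velocity is v_i = q/n_i, so the layer transit time is t_i = b_i·n_i / q:
  layer 1 (fine sand): t_1 = 8.81 × 0.26 / 3.234e-05 = 70834 d
  layer 2 (clay): t_2 = 12.9 × 0.07 / 3.234e-05 = 27924 d
  layer 3 (silty sand): t_3 = 2.44 × 0.24 / 3.234e-05 = 18109 d
  layer 4 (karst limestone): t_4 = 11.1 × 0.05 / 3.234e-05 = 17163 d
Total t = Σ t_i = 1.340e+05 days = 367.0 years.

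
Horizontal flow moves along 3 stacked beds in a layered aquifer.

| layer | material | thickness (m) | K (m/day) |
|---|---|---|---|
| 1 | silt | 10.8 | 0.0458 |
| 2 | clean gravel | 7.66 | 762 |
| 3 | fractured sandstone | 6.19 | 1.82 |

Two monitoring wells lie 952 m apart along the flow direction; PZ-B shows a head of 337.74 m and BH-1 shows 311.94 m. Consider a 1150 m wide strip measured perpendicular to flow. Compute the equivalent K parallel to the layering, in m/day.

Flow is parallel to layering, so each bed carries its own Darcy discharge and the transmissivities add.
Σ(K_i·b_i) = 0.0458×10.8 + 762×7.66 + 1.82×6.19 = 5849 m²/day.
Total thickness b = 24.65 m, so K_eq = Σ(K_i·b_i)/b = 237.3 m/day.

237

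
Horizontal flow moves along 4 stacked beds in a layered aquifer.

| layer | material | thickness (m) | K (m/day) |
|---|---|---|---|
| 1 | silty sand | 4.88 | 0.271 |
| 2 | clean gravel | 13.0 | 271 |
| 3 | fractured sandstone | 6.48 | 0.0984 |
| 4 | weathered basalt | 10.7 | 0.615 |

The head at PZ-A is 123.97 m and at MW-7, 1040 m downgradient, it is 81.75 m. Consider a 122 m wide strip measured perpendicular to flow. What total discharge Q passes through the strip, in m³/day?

Flow is parallel to layering, so each bed carries its own Darcy discharge and the transmissivities add.
Σ(K_i·b_i) = 0.271×4.88 + 271×13.0 + 0.0984×6.48 + 0.615×10.7 = 3532 m²/day.
Hydraulic gradient i = (123.97 − 81.75) / 1040 = 42.22 / 1040 = 0.04060.
Q = Σ(K_i·b_i) · W · i = 3532 × 122 × 0.04060 = 17491 m³/day.

17500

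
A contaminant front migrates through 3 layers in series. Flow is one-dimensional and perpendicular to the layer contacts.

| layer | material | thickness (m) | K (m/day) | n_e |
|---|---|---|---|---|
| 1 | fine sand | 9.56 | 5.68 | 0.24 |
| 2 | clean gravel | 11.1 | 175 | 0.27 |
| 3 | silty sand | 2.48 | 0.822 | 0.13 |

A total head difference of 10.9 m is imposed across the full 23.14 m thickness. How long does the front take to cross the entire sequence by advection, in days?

2.45

With flow normal to the layers, continuity requires the same specific discharge q through every layer.
Σ(b_i/K_i) = 9.56/5.68 + 11.1/175 + 2.48/0.822 = 4.764 d.
q = Δh / Σ(b_i/K_i) = 10.9 / 4.764 = 2.288 m/day.
In each layer the seepage velocity is v_i = q/n_i, so the layer transit time is t_i = b_i·n_i / q:
  layer 1 (fine sand): t_1 = 9.56 × 0.24 / 2.288 = 1.003 d
  layer 2 (clean gravel): t_2 = 11.1 × 0.27 / 2.288 = 1.310 d
  layer 3 (silty sand): t_3 = 2.48 × 0.13 / 2.288 = 0.1409 d
Total t = Σ t_i = 2.453 days.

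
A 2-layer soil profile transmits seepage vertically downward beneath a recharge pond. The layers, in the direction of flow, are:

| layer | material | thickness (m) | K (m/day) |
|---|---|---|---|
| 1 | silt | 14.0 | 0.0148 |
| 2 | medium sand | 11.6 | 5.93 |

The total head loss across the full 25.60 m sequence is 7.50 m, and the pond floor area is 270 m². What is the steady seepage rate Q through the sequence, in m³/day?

Flow is perpendicular to layering, so the layers act in series and the equivalent K is the thickness-weighted harmonic mean.
Total thickness L = 14.0 + 11.6 = 25.60 m.
Σ(b_i/K_i) = 14.0/0.0148 + 11.6/5.93 = 947.9 d.
K_eq = L / Σ(b_i/K_i) = 25.60 / 947.9 = 0.02701 m/day.
Q = K_eq · A · (Δh/L) = 0.02701 × 270 × (7.50/25.60) = 2.136 m³/day.

2.14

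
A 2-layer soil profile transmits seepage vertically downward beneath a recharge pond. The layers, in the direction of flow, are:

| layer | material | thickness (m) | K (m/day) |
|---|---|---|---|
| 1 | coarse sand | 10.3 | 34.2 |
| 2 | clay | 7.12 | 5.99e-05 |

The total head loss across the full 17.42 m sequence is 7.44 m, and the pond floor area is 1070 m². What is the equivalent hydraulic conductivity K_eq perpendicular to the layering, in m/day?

Flow is perpendicular to layering, so the layers act in series and the equivalent K is the thickness-weighted harmonic mean.
Total thickness L = 10.3 + 7.12 = 17.42 m.
Σ(b_i/K_i) = 10.3/34.2 + 7.12/5.99e-05 = 1.189e+05 d.
K_eq = L / Σ(b_i/K_i) = 17.42 / 1.189e+05 = 0.0001466 m/day.

0.000147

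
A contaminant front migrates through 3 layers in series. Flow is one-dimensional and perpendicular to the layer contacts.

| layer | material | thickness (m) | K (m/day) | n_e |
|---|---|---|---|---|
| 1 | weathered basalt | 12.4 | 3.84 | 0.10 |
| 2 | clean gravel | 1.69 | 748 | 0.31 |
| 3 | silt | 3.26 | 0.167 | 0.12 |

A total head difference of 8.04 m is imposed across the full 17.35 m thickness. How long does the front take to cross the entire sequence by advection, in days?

With flow normal to the layers, continuity requires the same specific discharge q through every layer.
Σ(b_i/K_i) = 12.4/3.84 + 1.69/748 + 3.26/0.167 = 22.75 d.
q = Δh / Σ(b_i/K_i) = 8.04 / 22.75 = 0.3534 m/day.
In each layer the seepage velocity is v_i = q/n_i, so the layer transit time is t_i = b_i·n_i / q:
  layer 1 (weathered basalt): t_1 = 12.4 × 0.10 / 0.3534 = 3.509 d
  layer 2 (clean gravel): t_2 = 1.69 × 0.31 / 0.3534 = 1.483 d
  layer 3 (silt): t_3 = 3.26 × 0.12 / 0.3534 = 1.107 d
Total t = Σ t_i = 6.099 days.

6.10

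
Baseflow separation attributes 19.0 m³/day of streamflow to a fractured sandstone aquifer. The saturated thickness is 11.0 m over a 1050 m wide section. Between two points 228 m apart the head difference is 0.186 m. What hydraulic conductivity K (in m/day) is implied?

Cross-sectional area A = 1050 × 11.0 = 11550 m².
Hydraulic gradient i = Δh / L = 0.186 / 228 = 0.0008158.
From Q = K·A·i, K = Q / (A·i) = 19.0 / (11550 × 0.0008158) = 2.016 m/day.

2.02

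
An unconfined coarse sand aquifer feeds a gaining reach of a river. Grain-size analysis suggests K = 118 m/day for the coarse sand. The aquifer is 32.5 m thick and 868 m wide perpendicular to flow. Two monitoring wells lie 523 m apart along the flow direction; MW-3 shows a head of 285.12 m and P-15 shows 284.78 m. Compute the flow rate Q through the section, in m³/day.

Cross-sectional area A = 868 × 32.5 = 28210 m².
Hydraulic gradient i = (285.12 − 284.78) / 523 = 0.34 / 523 = 0.0006501.
Darcy's law: Q = K · A · i = 118.0 × 28210 × 0.0006501 = 2164 m³/day.

2160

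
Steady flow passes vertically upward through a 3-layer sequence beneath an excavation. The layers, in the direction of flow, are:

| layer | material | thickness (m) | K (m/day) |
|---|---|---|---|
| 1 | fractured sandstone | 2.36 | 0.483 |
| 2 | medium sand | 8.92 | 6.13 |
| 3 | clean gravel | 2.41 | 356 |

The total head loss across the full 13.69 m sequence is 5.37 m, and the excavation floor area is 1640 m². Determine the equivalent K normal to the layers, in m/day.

2.16

Flow is perpendicular to layering, so the layers act in series and the equivalent K is the thickness-weighted harmonic mean.
Total thickness L = 2.36 + 8.92 + 2.41 = 13.69 m.
Σ(b_i/K_i) = 2.36/0.483 + 8.92/6.13 + 2.41/356 = 6.348 d.
K_eq = L / Σ(b_i/K_i) = 13.69 / 6.348 = 2.157 m/day.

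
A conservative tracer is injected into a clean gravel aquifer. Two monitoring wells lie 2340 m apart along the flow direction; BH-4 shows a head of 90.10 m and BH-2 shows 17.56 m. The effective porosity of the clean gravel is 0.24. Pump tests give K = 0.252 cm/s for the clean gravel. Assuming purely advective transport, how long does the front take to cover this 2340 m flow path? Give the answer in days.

83.2

Convert K: 0.252 cm/s × 864 = 217.7 m/day.
Hydraulic gradient i = (90.10 − 17.56) / 2340 = 72.54 / 2340 = 0.03100.
Darcy flux q = K · i = 217.7 × 0.03100 = 6.750 m/day.
Seepage velocity v = q / n_e = 6.750 / 0.24 = 28.12 m/day.
Travel time t = L / v = 2340 / 28.12 = 83.21 days.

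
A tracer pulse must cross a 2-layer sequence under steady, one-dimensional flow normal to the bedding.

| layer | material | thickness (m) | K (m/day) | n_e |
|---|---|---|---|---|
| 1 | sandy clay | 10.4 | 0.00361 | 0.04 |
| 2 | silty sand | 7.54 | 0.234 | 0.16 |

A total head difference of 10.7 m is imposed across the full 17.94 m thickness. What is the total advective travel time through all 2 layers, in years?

1.21

With flow normal to the layers, continuity requires the same specific discharge q through every layer.
Σ(b_i/K_i) = 10.4/0.00361 + 7.54/0.234 = 2913 d.
q = Δh / Σ(b_i/K_i) = 10.7 / 2913 = 0.003673 m/day.
In each layer the seepage velocity is v_i = q/n_i, so the layer transit time is t_i = b_i·n_i / q:
  layer 1 (sandy clay): t_1 = 10.4 × 0.04 / 0.003673 = 113.3 d
  layer 2 (silty sand): t_2 = 7.54 × 0.16 / 0.003673 = 328.4 d
Total t = Σ t_i = 441.7 days = 1.209 years.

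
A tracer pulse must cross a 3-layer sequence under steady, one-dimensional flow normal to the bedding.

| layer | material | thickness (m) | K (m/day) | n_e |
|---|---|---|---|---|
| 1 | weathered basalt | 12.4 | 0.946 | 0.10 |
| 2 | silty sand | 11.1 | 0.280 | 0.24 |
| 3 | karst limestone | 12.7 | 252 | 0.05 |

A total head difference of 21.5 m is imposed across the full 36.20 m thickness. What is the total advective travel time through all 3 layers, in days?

With flow normal to the layers, continuity requires the same specific discharge q through every layer.
Σ(b_i/K_i) = 12.4/0.946 + 11.1/0.280 + 12.7/252 = 52.80 d.
q = Δh / Σ(b_i/K_i) = 21.5 / 52.80 = 0.4072 m/day.
In each layer the seepage velocity is v_i = q/n_i, so the layer transit time is t_i = b_i·n_i / q:
  layer 1 (weathered basalt): t_1 = 12.4 × 0.10 / 0.4072 = 3.045 d
  layer 2 (silty sand): t_2 = 11.1 × 0.24 / 0.4072 = 6.542 d
  layer 3 (karst limestone): t_3 = 12.7 × 0.05 / 0.4072 = 1.559 d
Total t = Σ t_i = 11.15 days.

11.1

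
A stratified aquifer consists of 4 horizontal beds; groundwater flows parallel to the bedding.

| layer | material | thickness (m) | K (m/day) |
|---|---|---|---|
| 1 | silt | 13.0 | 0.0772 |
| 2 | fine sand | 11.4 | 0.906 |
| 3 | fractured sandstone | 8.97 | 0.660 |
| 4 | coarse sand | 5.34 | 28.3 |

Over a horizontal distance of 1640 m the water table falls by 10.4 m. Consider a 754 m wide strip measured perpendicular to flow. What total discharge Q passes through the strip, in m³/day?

Flow is parallel to layering, so each bed carries its own Darcy discharge and the transmissivities add.
Σ(K_i·b_i) = 0.0772×13.0 + 0.906×11.4 + 0.660×8.97 + 28.3×5.34 = 168.4 m²/day.
Hydraulic gradient i = Δh / L = 10.4 / 1640 = 0.006341.
Q = Σ(K_i·b_i) · W · i = 168.4 × 754 × 0.006341 = 805.1 m³/day.

805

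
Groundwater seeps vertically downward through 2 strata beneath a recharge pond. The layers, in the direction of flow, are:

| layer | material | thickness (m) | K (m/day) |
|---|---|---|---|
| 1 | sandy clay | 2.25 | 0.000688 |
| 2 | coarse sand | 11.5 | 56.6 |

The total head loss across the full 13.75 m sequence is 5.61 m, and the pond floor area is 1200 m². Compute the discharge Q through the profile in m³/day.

2.06

Flow is perpendicular to layering, so the layers act in series and the equivalent K is the thickness-weighted harmonic mean.
Total thickness L = 2.25 + 11.5 = 13.75 m.
Σ(b_i/K_i) = 2.25/0.000688 + 11.5/56.6 = 3271 d.
K_eq = L / Σ(b_i/K_i) = 13.75 / 3271 = 0.004204 m/day.
Q = K_eq · A · (Δh/L) = 0.004204 × 1200 × (5.61/13.75) = 2.058 m³/day.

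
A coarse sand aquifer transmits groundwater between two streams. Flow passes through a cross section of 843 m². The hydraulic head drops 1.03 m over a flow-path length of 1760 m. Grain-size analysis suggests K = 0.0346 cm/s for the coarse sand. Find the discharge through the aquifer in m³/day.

14.7

Convert K: 0.0346 cm/s × 864 = 29.89 m/day.
Hydraulic gradient i = Δh / L = 1.03 / 1760 = 0.0005852.
Darcy's law: Q = K · A · i = 29.89 × 843.0 × 0.0005852 = 14.75 m³/day.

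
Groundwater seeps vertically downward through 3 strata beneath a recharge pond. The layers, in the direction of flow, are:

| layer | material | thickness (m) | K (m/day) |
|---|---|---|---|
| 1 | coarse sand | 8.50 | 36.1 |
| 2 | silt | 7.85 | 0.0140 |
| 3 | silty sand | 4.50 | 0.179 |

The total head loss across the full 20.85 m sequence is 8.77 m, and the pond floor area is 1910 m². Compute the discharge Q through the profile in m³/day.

28.6

Flow is perpendicular to layering, so the layers act in series and the equivalent K is the thickness-weighted harmonic mean.
Total thickness L = 8.50 + 7.85 + 4.50 = 20.85 m.
Σ(b_i/K_i) = 8.50/36.1 + 7.85/0.0140 + 4.50/0.179 = 586.1 d.
K_eq = L / Σ(b_i/K_i) = 20.85 / 586.1 = 0.03557 m/day.
Q = K_eq · A · (Δh/L) = 0.03557 × 1910 × (8.77/20.85) = 28.58 m³/day.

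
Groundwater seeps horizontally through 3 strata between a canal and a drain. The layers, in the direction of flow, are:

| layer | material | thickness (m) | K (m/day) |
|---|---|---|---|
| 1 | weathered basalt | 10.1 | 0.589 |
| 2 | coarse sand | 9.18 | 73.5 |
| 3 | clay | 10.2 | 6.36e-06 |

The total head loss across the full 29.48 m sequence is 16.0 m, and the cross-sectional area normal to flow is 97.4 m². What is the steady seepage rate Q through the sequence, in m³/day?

0.000972

Flow is perpendicular to layering, so the layers act in series and the equivalent K is the thickness-weighted harmonic mean.
Total thickness L = 10.1 + 9.18 + 10.2 = 29.48 m.
Σ(b_i/K_i) = 10.1/0.589 + 9.18/73.5 + 10.2/6.36e-06 = 1.604e+06 d.
K_eq = L / Σ(b_i/K_i) = 29.48 / 1.604e+06 = 1.838e-05 m/day.
Q = K_eq · A · (Δh/L) = 1.838e-05 × 97.4 × (16.0/29.48) = 0.0009717 m³/day.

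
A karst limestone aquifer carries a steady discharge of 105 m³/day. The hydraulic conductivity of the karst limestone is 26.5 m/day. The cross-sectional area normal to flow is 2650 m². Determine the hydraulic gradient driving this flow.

From Q = K·A·i, i = Q / (K·A) = 105 / (26.50 × 2650) = 0.001495.

0.00150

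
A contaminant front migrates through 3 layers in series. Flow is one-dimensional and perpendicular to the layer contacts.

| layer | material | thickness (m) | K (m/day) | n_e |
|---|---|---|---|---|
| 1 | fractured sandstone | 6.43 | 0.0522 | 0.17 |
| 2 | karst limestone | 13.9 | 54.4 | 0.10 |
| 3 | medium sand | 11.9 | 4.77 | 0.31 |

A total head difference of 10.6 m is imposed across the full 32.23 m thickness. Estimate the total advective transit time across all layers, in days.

With flow normal to the layers, continuity requires the same specific discharge q through every layer.
Σ(b_i/K_i) = 6.43/0.0522 + 13.9/54.4 + 11.9/4.77 = 125.9 d.
q = Δh / Σ(b_i/K_i) = 10.6 / 125.9 = 0.08417 m/day.
In each layer the seepage velocity is v_i = q/n_i, so the layer transit time is t_i = b_i·n_i / q:
  layer 1 (fractured sandstone): t_1 = 6.43 × 0.17 / 0.08417 = 12.99 d
  layer 2 (karst limestone): t_2 = 13.9 × 0.10 / 0.08417 = 16.51 d
  layer 3 (medium sand): t_3 = 11.9 × 0.31 / 0.08417 = 43.83 d
Total t = Σ t_i = 73.33 days.

73.3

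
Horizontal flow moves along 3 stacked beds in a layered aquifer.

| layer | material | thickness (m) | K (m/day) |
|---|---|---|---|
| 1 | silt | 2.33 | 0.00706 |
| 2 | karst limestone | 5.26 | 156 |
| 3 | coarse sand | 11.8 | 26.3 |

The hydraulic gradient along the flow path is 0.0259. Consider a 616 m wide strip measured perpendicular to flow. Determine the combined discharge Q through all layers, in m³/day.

18000

Flow is parallel to layering, so each bed carries its own Darcy discharge and the transmissivities add.
Σ(K_i·b_i) = 0.00706×2.33 + 156×5.26 + 26.3×11.8 = 1131 m²/day.
Hydraulic gradient i = 0.0259.
Q = Σ(K_i·b_i) · W · i = 1131 × 616 × 0.02590 = 18043 m³/day.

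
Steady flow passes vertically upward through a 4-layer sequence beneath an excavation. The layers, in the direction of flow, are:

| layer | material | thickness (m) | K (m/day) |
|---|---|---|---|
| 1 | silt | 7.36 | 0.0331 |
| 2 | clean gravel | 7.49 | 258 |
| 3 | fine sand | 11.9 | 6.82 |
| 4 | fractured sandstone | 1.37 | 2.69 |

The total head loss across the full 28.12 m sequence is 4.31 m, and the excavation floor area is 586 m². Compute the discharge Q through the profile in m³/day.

Flow is perpendicular to layering, so the layers act in series and the equivalent K is the thickness-weighted harmonic mean.
Total thickness L = 7.36 + 7.49 + 11.9 + 1.37 = 28.12 m.
Σ(b_i/K_i) = 7.36/0.0331 + 7.49/258 + 11.9/6.82 + 1.37/2.69 = 224.6 d.
K_eq = L / Σ(b_i/K_i) = 28.12 / 224.6 = 0.1252 m/day.
Q = K_eq · A · (Δh/L) = 0.1252 × 586 × (4.31/28.12) = 11.24 m³/day.

11.2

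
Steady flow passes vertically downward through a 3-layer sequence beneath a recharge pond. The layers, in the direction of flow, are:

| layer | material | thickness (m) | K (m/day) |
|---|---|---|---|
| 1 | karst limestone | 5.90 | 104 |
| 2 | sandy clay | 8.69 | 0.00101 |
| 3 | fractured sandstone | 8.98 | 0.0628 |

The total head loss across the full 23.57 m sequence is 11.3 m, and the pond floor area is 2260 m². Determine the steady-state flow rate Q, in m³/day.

2.92

Flow is perpendicular to layering, so the layers act in series and the equivalent K is the thickness-weighted harmonic mean.
Total thickness L = 5.90 + 8.69 + 8.98 = 23.57 m.
Σ(b_i/K_i) = 5.90/104 + 8.69/0.00101 + 8.98/0.0628 = 8747 d.
K_eq = L / Σ(b_i/K_i) = 23.57 / 8747 = 0.002695 m/day.
Q = K_eq · A · (Δh/L) = 0.002695 × 2260 × (11.3/23.57) = 2.920 m³/day.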